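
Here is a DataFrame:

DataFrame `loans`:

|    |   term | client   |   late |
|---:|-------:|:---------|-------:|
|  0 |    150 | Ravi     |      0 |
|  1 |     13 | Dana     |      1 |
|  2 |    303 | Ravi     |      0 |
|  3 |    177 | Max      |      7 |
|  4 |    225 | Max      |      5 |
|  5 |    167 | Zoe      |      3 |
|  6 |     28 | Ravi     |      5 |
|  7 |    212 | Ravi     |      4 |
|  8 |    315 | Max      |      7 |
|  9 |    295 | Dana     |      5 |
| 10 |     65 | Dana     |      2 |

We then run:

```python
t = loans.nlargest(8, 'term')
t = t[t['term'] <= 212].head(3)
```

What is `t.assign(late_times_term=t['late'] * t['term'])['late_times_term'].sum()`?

2588

take 8 rows with largest term:
   term client  late
8   315    Max     7
2   303   Ravi     0
9   295   Dana     5
4   225    Max     5
7   212   Ravi     4
3   177    Max     7
5   167    Zoe     3
0   150   Ravi     0
filter rows where term <= 212:
   term client  late
7   212   Ravi     4
3   177    Max     7
5   167    Zoe     3
0   150   Ravi     0
take first 3 rows:
   term client  late
7   212   Ravi     4
3   177    Max     7
5   167    Zoe     3
add column late_times_term = t['late'] * t['term']:
   term client  late  late_times_term
7   212   Ravi     4              848
3   177    Max     7             1239
5   167    Zoe     3              501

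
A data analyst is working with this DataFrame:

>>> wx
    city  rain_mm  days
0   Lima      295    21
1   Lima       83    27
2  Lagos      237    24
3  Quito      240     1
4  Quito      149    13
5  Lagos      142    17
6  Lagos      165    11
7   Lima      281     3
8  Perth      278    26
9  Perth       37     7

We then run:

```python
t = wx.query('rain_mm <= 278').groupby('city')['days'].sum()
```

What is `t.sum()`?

126

filter rows where rain_mm <= 278:
    city  rain_mm  days
1   Lima       83    27
2  Lagos      237    24
3  Quito      240     1
4  Quito      149    13
5  Lagos      142    17
6  Lagos      165    11
8  Perth      278    26
9  Perth       37     7
group by city, sum of days:
city
Lagos    52
Lima     27
Perth    33
Quito    14
Name: days, dtype: int64
Taking the sum of the resulting series gives 126.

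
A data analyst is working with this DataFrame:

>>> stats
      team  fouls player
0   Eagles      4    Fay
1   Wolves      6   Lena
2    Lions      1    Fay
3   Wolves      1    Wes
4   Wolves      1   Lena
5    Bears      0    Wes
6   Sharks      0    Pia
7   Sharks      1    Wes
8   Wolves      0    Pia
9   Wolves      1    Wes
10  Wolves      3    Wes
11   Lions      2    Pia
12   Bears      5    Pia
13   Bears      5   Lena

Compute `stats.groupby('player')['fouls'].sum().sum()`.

30

group by player, sum of fouls:
player
Fay      5
Lena    12
Pia      7
Wes      6
Name: fouls, dtype: int64
The sum of the resulting series is 30.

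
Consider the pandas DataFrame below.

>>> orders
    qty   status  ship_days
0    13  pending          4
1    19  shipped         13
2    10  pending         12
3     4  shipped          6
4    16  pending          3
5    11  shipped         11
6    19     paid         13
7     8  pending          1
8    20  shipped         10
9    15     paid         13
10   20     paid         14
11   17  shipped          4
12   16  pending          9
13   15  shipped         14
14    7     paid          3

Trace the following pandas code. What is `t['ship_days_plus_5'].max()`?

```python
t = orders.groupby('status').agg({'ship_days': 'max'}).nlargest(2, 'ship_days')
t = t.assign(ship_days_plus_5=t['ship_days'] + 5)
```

19

group by status, max of ship_days:
         ship_days
status            
paid            14
pending         12
shipped         14
take 2 rows with largest ship_days:
         ship_days
status            
paid            14
shipped         14
add column ship_days_plus_5 = t['ship_days'] + 5:
         ship_days  ship_days_plus_5
status                              
paid            14                19
shipped         14                19
The max of column 'ship_days_plus_5' is 19.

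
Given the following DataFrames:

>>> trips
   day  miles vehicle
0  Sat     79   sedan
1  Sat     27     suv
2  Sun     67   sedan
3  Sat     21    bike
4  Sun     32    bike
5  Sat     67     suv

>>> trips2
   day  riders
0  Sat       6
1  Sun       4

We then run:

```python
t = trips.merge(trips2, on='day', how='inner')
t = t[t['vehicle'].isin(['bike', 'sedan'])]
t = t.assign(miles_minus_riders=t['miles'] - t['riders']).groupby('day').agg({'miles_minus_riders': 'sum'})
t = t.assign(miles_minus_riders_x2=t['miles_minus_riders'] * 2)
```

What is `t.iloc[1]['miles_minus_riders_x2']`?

merge on 'day' (how='inner') → 6 rows:
   day  miles vehicle  riders
0  Sat     79   sedan       6
1  Sat     27     suv       6
2  Sun     67   sedan       4
3  Sat     21    bike       6
4  Sun     32    bike       4
5  Sat     67     suv       6
filter rows where vehicle in ['bike', 'sedan']:
   day  miles vehicle  riders
0  Sat     79   sedan       6
2  Sun     67   sedan       4
3  Sat     21    bike       6
4  Sun     32    bike       4
add column miles_minus_riders = t['miles'] - t['riders']:
   day  miles vehicle  riders  miles_minus_riders
0  Sat     79   sedan       6                  73
2  Sun     67   sedan       4                  63
3  Sat     21    bike       6                  15
4  Sun     32    bike       4                  28
group by day, sum of miles_minus_riders:
     miles_minus_riders
day                    
Sat                  88
Sun                  91
add column miles_minus_riders_x2 = t['miles_minus_riders'] * 2:
     miles_minus_riders  miles_minus_riders_x2
day                                           
Sat                  88                    176
Sun                  91                    182
Taking the value at position 1, column 'miles_minus_riders_x2' gives 182.

182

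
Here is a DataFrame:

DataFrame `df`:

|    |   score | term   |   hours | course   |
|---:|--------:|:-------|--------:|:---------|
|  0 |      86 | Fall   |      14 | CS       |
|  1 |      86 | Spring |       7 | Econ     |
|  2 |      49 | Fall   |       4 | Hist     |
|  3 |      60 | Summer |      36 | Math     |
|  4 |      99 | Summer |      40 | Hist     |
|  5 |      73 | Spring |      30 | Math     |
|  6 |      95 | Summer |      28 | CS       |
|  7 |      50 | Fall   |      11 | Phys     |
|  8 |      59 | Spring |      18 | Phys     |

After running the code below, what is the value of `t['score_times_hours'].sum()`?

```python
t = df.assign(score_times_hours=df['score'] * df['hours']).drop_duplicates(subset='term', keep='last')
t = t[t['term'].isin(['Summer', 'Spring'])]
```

add column score_times_hours = df['score'] * df['hours']:
   score    term  hours course  score_times_hours
0     86    Fall     14     CS               1204
1     86  Spring      7   Econ                602
2     49    Fall      4   Hist                196
3     60  Summer     36   Math               2160
4     99  Summer     40   Hist               3960
5     73  Spring     30   Math               2190
6     95  Summer     28     CS               2660
7     50    Fall     11   Phys                550
8     59  Spring     18   Phys               1062
drop duplicate term (keep=last):
   score    term  hours course  score_times_hours
6     95  Summer     28     CS               2660
7     50    Fall     11   Phys                550
8     59  Spring     18   Phys               1062
filter rows where term in ['Summer', 'Spring']:
   score    term  hours course  score_times_hours
6     95  Summer     28     CS               2660
8     59  Spring     18   Phys               1062

3722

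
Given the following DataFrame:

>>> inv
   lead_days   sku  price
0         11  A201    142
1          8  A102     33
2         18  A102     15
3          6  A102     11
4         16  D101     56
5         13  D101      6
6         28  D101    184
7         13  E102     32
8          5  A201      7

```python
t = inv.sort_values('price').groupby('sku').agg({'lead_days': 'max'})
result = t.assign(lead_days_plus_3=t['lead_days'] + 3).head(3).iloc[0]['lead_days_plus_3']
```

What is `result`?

21

sort by price:
   lead_days   sku  price
5         13  D101      6
8          5  A201      7
3          6  A102     11
2         18  A102     15
7         13  E102     32
1          8  A102     33
4         16  D101     56
0         11  A201    142
6         28  D101    184
group by sku, max of lead_days:
      lead_days
sku            
A102         18
A201         11
D101         28
E102         13
add column lead_days_plus_3 = t['lead_days'] + 3:
      lead_days  lead_days_plus_3
sku                              
A102         18                21
A201         11                14
D101         28                31
E102         13                16
take first 3 rows:
      lead_days  lead_days_plus_3
sku                              
A102         18                21
A201         11                14
D101         28                31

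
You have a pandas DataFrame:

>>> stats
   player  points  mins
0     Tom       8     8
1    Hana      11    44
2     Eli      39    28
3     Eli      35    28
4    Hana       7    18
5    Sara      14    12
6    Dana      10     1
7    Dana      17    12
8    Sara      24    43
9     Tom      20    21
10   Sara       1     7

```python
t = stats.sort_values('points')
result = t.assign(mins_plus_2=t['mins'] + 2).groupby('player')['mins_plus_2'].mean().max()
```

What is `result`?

sort by points:
   player  points  mins
10   Sara       1     7
4    Hana       7    18
0     Tom       8     8
6    Dana      10     1
1    Hana      11    44
5    Sara      14    12
7    Dana      17    12
9     Tom      20    21
8    Sara      24    43
3     Eli      35    28
2     Eli      39    28
add column mins_plus_2 = t['mins'] + 2:
   player  points  mins  mins_plus_2
10   Sara       1     7            9
4    Hana       7    18           20
0     Tom       8     8           10
6    Dana      10     1            3
1    Hana      11    44           46
5    Sara      14    12           14
7    Dana      17    12           14
9     Tom      20    21           23
8    Sara      24    43           45
3     Eli      35    28           30
2     Eli      39    28           30
group by player, mean of mins_plus_2:
player
Dana     8.500000
Eli     30.000000
Hana    33.000000
Sara    22.666667
Tom     16.500000
Name: mins_plus_2, dtype: float64
max of the resulting series → 33.0

33.0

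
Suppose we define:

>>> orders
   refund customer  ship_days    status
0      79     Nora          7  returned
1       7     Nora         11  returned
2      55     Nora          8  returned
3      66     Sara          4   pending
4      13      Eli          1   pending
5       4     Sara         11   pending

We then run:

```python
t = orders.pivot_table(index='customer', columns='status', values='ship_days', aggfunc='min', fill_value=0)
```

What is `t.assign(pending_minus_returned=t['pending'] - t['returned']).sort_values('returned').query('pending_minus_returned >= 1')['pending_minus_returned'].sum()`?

pivot: rows=customer, cols=status, min(ship_days):
status    pending  returned
customer                   
Eli             1         0
Nora            0         7
Sara            4         0
add column pending_minus_returned = t['pending'] - t['returned']:
status    pending  returned  pending_minus_returned
customer                                           
Eli             1         0                       1
Nora            0         7                      -7
Sara            4         0                       4
sort by returned:
status    pending  returned  pending_minus_returned
customer                                           
Eli             1         0                       1
Sara            4         0                       4
Nora            0         7                      -7
filter rows where pending_minus_returned >= 1:
status    pending  returned  pending_minus_returned
customer                                           
Eli             1         0                       1
Sara            4         0                       4
The sum of column 'pending_minus_returned' is 5.

5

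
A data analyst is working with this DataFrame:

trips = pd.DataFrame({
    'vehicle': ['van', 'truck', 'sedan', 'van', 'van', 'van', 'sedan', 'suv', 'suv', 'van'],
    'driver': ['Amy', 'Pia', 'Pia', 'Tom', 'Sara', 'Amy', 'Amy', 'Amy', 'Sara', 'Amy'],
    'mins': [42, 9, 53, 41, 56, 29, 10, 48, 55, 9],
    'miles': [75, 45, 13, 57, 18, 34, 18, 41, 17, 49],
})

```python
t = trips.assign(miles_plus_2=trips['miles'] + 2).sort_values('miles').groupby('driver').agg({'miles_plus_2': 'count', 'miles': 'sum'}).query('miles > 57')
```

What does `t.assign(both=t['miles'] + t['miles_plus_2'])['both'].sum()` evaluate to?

282

add column miles_plus_2 = trips['miles'] + 2:
  vehicle driver  mins  miles  miles_plus_2
0     van    Amy    42     75            77
1   truck    Pia     9     45            47
2   sedan    Pia    53     13            15
3     van    Tom    41     57            59
4     van   Sara    56     18            20
5     van    Amy    29     34            36
6   sedan    Amy    10     18            20
7     suv    Amy    48     41            43
8     suv   Sara    55     17            19
9     van    Amy     9     49            51
sort by miles:
  vehicle driver  mins  miles  miles_plus_2
2   sedan    Pia    53     13            15
8     suv   Sara    55     17            19
4     van   Sara    56     18            20
6   sedan    Amy    10     18            20
5     van    Amy    29     34            36
7     suv    Amy    48     41            43
1   truck    Pia     9     45            47
9     van    Amy     9     49            51
3     van    Tom    41     57            59
0     van    Amy    42     75            77
group by driver: count(miles_plus_2), sum(miles):
        miles_plus_2  miles
driver                     
Amy                5    217
Pia                2     58
Sara               2     35
Tom                1     57
filter rows where miles > 57:
        miles_plus_2  miles
driver                     
Amy                5    217
Pia                2     58
add column both = t['miles'] + t['miles_plus_2']:
        miles_plus_2  miles  both
driver                           
Amy                5    217   222
Pia                2     58    60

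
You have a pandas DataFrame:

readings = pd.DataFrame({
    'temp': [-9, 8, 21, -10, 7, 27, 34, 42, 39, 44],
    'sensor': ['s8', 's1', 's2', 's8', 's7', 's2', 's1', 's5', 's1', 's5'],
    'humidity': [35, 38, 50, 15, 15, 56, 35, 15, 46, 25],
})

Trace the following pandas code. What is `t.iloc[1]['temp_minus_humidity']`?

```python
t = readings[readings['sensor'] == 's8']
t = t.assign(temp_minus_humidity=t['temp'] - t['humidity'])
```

filter rows where sensor == 's8':
   temp sensor  humidity
0    -9     s8        35
3   -10     s8        15
add column temp_minus_humidity = t['temp'] - t['humidity']:
   temp sensor  humidity  temp_minus_humidity
0    -9     s8        35                  -44
3   -10     s8        15                  -25
Finally, value at position 1, column 'temp_minus_humidity' = -25.

-25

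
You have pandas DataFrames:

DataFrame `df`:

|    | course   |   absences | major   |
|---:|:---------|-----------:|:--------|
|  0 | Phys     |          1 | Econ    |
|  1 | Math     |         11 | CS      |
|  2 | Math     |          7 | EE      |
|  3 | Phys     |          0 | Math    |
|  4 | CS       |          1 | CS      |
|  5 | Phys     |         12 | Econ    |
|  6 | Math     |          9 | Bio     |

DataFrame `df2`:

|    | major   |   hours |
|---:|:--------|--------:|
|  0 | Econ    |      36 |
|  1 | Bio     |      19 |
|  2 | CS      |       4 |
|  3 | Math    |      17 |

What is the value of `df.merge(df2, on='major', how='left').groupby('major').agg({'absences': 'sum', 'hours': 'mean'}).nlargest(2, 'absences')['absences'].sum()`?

merge on 'major' (how='left') → 7 rows:
  course  absences major  hours
0   Phys         1  Econ   36.0
1   Math        11    CS    4.0
2   Math         7    EE    NaN
3   Phys         0  Math   17.0
4     CS         1    CS    4.0
5   Phys        12  Econ   36.0
6   Math         9   Bio   19.0
group by major: sum(absences), mean(hours):
       absences  hours
major                 
Bio           9   19.0
CS           12    4.0
EE            7    NaN
Econ         13   36.0
Math          0   17.0
take 2 rows with largest absences:
       absences  hours
major                 
Econ         13   36.0
CS           12    4.0
sum of column 'absences' → 25

25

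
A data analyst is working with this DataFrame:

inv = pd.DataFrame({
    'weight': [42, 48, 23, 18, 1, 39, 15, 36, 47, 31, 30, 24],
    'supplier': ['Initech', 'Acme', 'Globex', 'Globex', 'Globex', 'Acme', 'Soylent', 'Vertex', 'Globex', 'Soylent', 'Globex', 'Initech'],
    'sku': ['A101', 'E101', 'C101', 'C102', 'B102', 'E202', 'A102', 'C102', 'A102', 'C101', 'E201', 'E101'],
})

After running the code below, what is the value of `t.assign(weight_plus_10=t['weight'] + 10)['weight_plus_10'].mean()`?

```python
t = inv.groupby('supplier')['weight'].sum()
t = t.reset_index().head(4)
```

group by supplier, sum of weight:
supplier
Acme        87
Globex     119
Initech     66
Soylent     46
Vertex      36
Name: weight, dtype: int64
reset_index():
  supplier  weight
0     Acme      87
1   Globex     119
2  Initech      66
3  Soylent      46
4   Vertex      36
take first 4 rows:
  supplier  weight
0     Acme      87
1   Globex     119
2  Initech      66
3  Soylent      46
add column weight_plus_10 = t['weight'] + 10:
  supplier  weight  weight_plus_10
0     Acme      87              97
1   Globex     119             129
2  Initech      66              76
3  Soylent      46              56
Reading off the mean of column 'weight_plus_10', we get 89.5.

89.5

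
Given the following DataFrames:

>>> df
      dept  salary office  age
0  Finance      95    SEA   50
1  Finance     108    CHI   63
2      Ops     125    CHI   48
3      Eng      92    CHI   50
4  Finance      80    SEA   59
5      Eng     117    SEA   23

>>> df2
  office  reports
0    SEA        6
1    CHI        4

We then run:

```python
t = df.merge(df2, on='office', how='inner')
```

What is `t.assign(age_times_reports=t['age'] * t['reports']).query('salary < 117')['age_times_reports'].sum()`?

merge on 'office' (how='inner') → 6 rows:
      dept  salary office  age  reports
0  Finance      95    SEA   50        6
1  Finance     108    CHI   63        4
2      Ops     125    CHI   48        4
3      Eng      92    CHI   50        4
4  Finance      80    SEA   59        6
5      Eng     117    SEA   23        6
add column age_times_reports = t['age'] * t['reports']:
      dept  salary office  age  reports  age_times_reports
0  Finance      95    SEA   50        6                300
1  Finance     108    CHI   63        4                252
2      Ops     125    CHI   48        4                192
3      Eng      92    CHI   50        4                200
4  Finance      80    SEA   59        6                354
5      Eng     117    SEA   23        6                138
filter rows where salary < 117:
      dept  salary office  age  reports  age_times_reports
0  Finance      95    SEA   50        6                300
1  Finance     108    CHI   63        4                252
3      Eng      92    CHI   50        4                200
4  Finance      80    SEA   59        6                354
Then the sum of column 'age_times_reports': 1106

1106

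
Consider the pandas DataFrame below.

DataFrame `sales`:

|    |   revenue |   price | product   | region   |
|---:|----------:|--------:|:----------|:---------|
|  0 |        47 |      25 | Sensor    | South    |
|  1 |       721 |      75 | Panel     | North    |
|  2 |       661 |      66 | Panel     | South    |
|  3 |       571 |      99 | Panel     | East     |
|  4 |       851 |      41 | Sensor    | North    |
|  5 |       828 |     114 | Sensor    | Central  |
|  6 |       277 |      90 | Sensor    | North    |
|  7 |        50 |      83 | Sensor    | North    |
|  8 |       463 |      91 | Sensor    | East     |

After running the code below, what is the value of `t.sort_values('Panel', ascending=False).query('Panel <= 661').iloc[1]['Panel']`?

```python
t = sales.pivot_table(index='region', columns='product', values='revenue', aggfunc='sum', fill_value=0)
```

571

pivot: rows=region, cols=product, sum(revenue):
product  Panel  Sensor
region                
Central      0     828
East       571     463
North      721    1178
South      661      47
sort by Panel descending:
product  Panel  Sensor
region                
North      721    1178
South      661      47
East       571     463
Central      0     828
filter rows where Panel <= 661:
product  Panel  Sensor
region                
South      661      47
East       571     463
Central      0     828
Hence 571.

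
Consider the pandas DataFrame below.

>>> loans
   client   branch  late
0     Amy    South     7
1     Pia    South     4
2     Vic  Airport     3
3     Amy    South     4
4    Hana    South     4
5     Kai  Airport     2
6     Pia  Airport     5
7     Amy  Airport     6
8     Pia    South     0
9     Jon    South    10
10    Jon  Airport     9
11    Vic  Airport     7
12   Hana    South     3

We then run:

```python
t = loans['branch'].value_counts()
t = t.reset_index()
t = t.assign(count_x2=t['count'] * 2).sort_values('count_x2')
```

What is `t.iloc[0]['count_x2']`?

value_counts of branch:
branch
South      7
Airport    6
Name: count, dtype: int64
reset_index():
    branch  count
0    South      7
1  Airport      6
add column count_x2 = t['count'] * 2:
    branch  count  count_x2
0    South      7        14
1  Airport      6        12
sort by count_x2:
    branch  count  count_x2
1  Airport      6        12
0    South      7        14
Taking the value at position 0, column 'count_x2' gives 12.

12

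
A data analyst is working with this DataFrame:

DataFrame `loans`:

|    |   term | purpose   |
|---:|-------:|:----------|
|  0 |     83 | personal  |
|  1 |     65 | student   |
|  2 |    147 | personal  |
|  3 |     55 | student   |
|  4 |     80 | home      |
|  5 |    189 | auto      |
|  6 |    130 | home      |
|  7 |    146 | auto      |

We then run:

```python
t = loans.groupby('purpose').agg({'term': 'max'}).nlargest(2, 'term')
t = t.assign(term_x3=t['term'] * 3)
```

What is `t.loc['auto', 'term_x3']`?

group by purpose, max of term:
          term
purpose       
auto       189
home       130
personal   147
student     65
take 2 rows with largest term:
          term
purpose       
auto       189
personal   147
add column term_x3 = t['term'] * 3:
          term  term_x3
purpose                
auto       189      567
personal   147      441

567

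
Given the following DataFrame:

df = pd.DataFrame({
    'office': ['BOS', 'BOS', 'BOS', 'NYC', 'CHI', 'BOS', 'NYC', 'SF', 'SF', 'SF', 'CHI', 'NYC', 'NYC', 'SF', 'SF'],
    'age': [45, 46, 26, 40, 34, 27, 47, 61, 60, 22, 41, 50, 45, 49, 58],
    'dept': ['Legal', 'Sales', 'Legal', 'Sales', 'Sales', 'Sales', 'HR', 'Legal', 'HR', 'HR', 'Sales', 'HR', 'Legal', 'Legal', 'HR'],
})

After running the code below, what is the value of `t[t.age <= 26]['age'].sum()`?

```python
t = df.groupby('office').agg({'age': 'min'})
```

group by office, min of age:
        age
office     
BOS      26
CHI      34
NYC      40
SF       22
filter rows where age <= 26:
        age
office     
BOS      26
SF       22
sum of column 'age' → 48

48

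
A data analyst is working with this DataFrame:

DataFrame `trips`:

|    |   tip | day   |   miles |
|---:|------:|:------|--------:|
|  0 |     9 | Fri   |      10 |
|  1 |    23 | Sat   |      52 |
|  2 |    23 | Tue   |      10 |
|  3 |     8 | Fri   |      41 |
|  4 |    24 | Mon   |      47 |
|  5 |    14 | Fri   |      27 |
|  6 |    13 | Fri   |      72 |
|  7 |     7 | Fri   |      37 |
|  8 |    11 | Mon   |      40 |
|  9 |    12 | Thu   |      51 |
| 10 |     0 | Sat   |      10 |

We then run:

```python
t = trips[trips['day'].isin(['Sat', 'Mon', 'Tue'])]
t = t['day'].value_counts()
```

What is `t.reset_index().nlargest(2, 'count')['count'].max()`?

filter rows where day in ['Sat', 'Mon', 'Tue']:
    tip  day  miles
1    23  Sat     52
2    23  Tue     10
4    24  Mon     47
8    11  Mon     40
10    0  Sat     10
value_counts of day:
day
Sat    2
Mon    2
Tue    1
Name: count, dtype: int64
reset_index():
   day  count
0  Sat      2
1  Mon      2
2  Tue      1
take 2 rows with largest count:
   day  count
0  Sat      2
1  Mon      2
Taking the max of column 'count' gives 2.

2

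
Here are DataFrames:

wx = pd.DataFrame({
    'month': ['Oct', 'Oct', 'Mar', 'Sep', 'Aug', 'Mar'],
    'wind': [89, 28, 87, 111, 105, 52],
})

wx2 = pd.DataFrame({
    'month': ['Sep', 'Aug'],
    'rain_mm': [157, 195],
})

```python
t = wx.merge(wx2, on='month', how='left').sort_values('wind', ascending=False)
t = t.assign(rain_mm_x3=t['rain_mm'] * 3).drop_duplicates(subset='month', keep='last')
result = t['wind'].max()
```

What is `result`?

merge on 'month' (how='left') → 6 rows:
  month  wind  rain_mm
0   Oct    89      NaN
1   Oct    28      NaN
2   Mar    87      NaN
3   Sep   111    157.0
4   Aug   105    195.0
5   Mar    52      NaN
sort by wind descending:
  month  wind  rain_mm
3   Sep   111    157.0
4   Aug   105    195.0
0   Oct    89      NaN
2   Mar    87      NaN
5   Mar    52      NaN
1   Oct    28      NaN
add column rain_mm_x3 = t['rain_mm'] * 3:
  month  wind  rain_mm  rain_mm_x3
3   Sep   111    157.0       471.0
4   Aug   105    195.0       585.0
0   Oct    89      NaN         NaN
2   Mar    87      NaN         NaN
5   Mar    52      NaN         NaN
1   Oct    28      NaN         NaN
drop duplicate month (keep=last):
  month  wind  rain_mm  rain_mm_x3
3   Sep   111    157.0       471.0
4   Aug   105    195.0       585.0
5   Mar    52      NaN         NaN
1   Oct    28      NaN         NaN
The max of column 'wind' is 111.

111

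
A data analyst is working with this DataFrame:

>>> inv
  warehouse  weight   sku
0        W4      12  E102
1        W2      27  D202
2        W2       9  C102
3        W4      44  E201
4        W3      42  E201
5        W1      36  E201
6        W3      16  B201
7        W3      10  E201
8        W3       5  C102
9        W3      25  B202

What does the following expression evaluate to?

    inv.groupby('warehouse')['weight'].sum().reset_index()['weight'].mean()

group by warehouse, sum of weight:
warehouse
W1    36
W2    36
W3    98
W4    56
Name: weight, dtype: int64
reset_index():
  warehouse  weight
0        W1      36
1        W2      36
2        W3      98
3        W4      56
The mean of column 'weight' is 56.5.

56.5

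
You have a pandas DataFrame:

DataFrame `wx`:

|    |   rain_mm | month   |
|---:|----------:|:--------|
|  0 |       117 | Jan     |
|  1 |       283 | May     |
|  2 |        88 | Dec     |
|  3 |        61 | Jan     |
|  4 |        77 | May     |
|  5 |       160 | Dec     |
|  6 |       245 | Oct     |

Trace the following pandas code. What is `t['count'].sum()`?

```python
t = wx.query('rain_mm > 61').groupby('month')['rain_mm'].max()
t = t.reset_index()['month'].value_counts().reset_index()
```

4

filter rows where rain_mm > 61:
   rain_mm month
0      117   Jan
1      283   May
2       88   Dec
4       77   May
5      160   Dec
6      245   Oct
group by month, max of rain_mm:
month
Dec    160
Jan    117
May    283
Oct    245
Name: rain_mm, dtype: int64
reset_index():
  month  rain_mm
0   Dec      160
1   Jan      117
2   May      283
3   Oct      245
value_counts of month:
month
Dec    1
Jan    1
May    1
Oct    1
Name: count, dtype: int64
reset_index():
  month  count
0   Dec      1
1   Jan      1
2   May      1
3   Oct      1
The sum of column 'count' is 4.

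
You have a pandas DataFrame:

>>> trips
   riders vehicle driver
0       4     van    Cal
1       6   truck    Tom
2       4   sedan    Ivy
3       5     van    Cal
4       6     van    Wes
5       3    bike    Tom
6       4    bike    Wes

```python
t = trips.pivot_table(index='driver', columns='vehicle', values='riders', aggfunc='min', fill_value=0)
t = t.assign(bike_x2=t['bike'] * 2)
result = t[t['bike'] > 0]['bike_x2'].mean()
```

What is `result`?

pivot: rows=driver, cols=vehicle, min(riders):
vehicle  bike  sedan  truck  van
driver                          
Cal         0      0      0    4
Ivy         0      4      0    0
Tom         3      0      6    0
Wes         4      0      0    6
add column bike_x2 = t['bike'] * 2:
vehicle  bike  sedan  truck  van  bike_x2
driver                                   
Cal         0      0      0    4        0
Ivy         0      4      0    0        0
Tom         3      0      6    0        6
Wes         4      0      0    6        8
filter rows where bike > 0:
vehicle  bike  sedan  truck  van  bike_x2
driver                                   
Tom         3      0      6    0        6
Wes         4      0      0    6        8
Reading off the mean of column 'bike_x2', we get 7.0.

7.0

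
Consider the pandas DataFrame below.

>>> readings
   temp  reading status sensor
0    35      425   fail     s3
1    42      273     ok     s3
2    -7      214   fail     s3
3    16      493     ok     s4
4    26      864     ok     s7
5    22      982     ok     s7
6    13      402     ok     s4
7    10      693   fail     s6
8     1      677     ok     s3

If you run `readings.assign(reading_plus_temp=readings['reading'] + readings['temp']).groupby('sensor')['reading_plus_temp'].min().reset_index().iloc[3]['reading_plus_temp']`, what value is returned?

add column reading_plus_temp = readings['reading'] + readings['temp']:
   temp  reading status sensor  reading_plus_temp
0    35      425   fail     s3                460
1    42      273     ok     s3                315
2    -7      214   fail     s3                207
3    16      493     ok     s4                509
4    26      864     ok     s7                890
5    22      982     ok     s7               1004
6    13      402     ok     s4                415
7    10      693   fail     s6                703
8     1      677     ok     s3                678
group by sensor, min of reading_plus_temp:
sensor
s3    207
s4    415
s6    703
s7    890
Name: reading_plus_temp, dtype: int64
reset_index():
  sensor  reading_plus_temp
0     s3                207
1     s4                415
2     s6                703
3     s7                890
Then the value at position 3, column 'reading_plus_temp': 890

890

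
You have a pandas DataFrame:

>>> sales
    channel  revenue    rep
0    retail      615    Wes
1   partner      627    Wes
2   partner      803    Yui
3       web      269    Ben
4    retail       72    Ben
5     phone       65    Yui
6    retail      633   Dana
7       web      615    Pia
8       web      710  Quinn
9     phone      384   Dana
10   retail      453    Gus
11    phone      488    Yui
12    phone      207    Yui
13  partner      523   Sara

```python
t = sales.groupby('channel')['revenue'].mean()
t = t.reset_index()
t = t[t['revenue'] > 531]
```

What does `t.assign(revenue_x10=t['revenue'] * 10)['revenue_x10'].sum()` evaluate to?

group by channel, mean of revenue:
channel
partner    651.000000
phone      286.000000
retail     443.250000
web        531.333333
Name: revenue, dtype: float64
reset_index():
   channel     revenue
0  partner  651.000000
1    phone  286.000000
2   retail  443.250000
3      web  531.333333
filter rows where revenue > 531:
   channel     revenue
0  partner  651.000000
3      web  531.333333
add column revenue_x10 = t['revenue'] * 10:
   channel     revenue  revenue_x10
0  partner  651.000000  6510.000000
3      web  531.333333  5313.333333
Taking the sum of column 'revenue_x10' gives 11823.3333333.

11823.3333333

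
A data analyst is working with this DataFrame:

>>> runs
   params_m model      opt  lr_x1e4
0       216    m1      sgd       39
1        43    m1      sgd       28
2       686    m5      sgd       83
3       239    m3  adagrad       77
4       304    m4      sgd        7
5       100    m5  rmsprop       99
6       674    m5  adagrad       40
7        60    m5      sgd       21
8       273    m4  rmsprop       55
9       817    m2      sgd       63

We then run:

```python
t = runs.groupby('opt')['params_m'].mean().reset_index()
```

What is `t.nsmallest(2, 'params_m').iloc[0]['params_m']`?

186.5

group by opt, mean of params_m:
opt
adagrad    456.500000
rmsprop    186.500000
sgd        354.333333
Name: params_m, dtype: float64
reset_index():
       opt    params_m
0  adagrad  456.500000
1  rmsprop  186.500000
2      sgd  354.333333
take 2 rows with smallest params_m:
       opt    params_m
1  rmsprop  186.500000
2      sgd  354.333333
Taking the value at position 0, column 'params_m' gives 186.5.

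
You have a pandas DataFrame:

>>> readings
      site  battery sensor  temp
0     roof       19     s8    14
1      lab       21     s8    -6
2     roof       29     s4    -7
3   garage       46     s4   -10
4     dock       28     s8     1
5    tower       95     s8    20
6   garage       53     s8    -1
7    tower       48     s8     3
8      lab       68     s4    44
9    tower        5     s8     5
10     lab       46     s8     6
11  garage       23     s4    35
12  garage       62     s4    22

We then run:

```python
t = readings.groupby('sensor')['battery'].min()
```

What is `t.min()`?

group by sensor, min of battery:
sensor
s4    23
s8     5
Name: battery, dtype: int64
min of the resulting series → 5

5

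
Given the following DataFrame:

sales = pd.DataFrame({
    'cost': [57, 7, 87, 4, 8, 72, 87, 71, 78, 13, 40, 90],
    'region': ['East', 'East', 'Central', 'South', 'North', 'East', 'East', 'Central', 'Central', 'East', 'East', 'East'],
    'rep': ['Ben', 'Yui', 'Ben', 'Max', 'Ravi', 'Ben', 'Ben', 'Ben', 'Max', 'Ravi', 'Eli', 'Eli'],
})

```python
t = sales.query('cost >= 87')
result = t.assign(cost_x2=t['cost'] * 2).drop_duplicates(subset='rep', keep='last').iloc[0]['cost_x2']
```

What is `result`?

174

filter rows where cost >= 87:
    cost   region  rep
2     87  Central  Ben
6     87     East  Ben
11    90     East  Eli
add column cost_x2 = t['cost'] * 2:
    cost   region  rep  cost_x2
2     87  Central  Ben      174
6     87     East  Ben      174
11    90     East  Eli      180
drop duplicate rep (keep=last):
    cost region  rep  cost_x2
6     87   East  Ben      174
11    90   East  Eli      180
value at position 0, column 'cost_x2' → 174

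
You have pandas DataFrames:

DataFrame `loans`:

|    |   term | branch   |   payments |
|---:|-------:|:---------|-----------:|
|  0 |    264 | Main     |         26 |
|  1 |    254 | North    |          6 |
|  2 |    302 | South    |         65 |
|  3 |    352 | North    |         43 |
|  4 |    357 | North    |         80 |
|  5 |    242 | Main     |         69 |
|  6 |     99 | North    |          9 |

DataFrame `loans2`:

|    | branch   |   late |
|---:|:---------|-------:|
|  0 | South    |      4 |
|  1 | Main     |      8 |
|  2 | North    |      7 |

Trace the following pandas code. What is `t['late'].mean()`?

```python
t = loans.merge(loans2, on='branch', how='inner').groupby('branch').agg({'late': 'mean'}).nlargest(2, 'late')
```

7.5

merge on 'branch' (how='inner') → 7 rows:
   term branch  payments  late
0   264   Main        26     8
1   254  North         6     7
2   302  South        65     4
3   352  North        43     7
4   357  North        80     7
5   242   Main        69     8
6    99  North         9     7
group by branch, mean of late:
        late
branch      
Main     8.0
North    7.0
South    4.0
take 2 rows with largest late:
        late
branch      
Main     8.0
North    7.0
Hence 7.5.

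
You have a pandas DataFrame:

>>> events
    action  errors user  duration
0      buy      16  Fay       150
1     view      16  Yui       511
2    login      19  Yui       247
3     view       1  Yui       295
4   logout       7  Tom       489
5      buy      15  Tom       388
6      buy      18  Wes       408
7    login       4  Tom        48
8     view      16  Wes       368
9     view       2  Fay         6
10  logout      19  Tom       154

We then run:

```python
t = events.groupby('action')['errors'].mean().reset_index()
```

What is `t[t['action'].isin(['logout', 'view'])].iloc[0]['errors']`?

group by action, mean of errors:
action
buy       16.333333
login     11.500000
logout    13.000000
view       8.750000
Name: errors, dtype: float64
reset_index():
   action     errors
0     buy  16.333333
1   login  11.500000
2  logout  13.000000
3    view   8.750000
filter rows where action in ['logout', 'view']:
   action  errors
2  logout   13.00
3    view    8.75
So iloc[0]['errors'] = 13.0.

13.0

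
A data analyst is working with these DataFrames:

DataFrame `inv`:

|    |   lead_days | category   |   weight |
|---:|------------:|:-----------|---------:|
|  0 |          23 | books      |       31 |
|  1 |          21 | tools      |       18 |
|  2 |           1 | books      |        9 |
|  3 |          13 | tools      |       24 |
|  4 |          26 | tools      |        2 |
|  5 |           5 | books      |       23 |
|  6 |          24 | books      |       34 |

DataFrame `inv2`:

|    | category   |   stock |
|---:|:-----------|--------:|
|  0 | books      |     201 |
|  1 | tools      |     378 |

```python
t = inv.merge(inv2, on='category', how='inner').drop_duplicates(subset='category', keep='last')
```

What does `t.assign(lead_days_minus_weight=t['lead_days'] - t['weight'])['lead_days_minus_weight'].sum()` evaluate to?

merge on 'category' (how='inner') → 7 rows:
   lead_days category  weight  stock
0         23    books      31    201
1         21    tools      18    378
2          1    books       9    201
3         13    tools      24    378
4         26    tools       2    378
5          5    books      23    201
6         24    books      34    201
drop duplicate category (keep=last):
   lead_days category  weight  stock
4         26    tools       2    378
6         24    books      34    201
add column lead_days_minus_weight = t['lead_days'] - t['weight']:
   lead_days category  weight  stock  lead_days_minus_weight
4         26    tools       2    378                      24
6         24    books      34    201                     -10
Then the sum of column 'lead_days_minus_weight': 14

14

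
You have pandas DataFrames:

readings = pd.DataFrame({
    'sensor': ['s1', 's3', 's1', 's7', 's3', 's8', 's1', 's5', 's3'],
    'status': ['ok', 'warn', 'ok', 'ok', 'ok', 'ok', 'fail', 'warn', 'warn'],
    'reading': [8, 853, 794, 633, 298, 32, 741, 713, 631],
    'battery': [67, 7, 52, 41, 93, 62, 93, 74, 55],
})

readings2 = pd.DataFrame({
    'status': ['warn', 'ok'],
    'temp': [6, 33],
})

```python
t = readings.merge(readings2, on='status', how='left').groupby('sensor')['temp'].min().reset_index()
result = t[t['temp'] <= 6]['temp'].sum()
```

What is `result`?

merge on 'status' (how='left') → 9 rows:
  sensor status  reading  battery  temp
0     s1     ok        8       67  33.0
1     s3   warn      853        7   6.0
2     s1     ok      794       52  33.0
3     s7     ok      633       41  33.0
4     s3     ok      298       93  33.0
5     s8     ok       32       62  33.0
6     s1   fail      741       93   NaN
7     s5   warn      713       74   6.0
8     s3   warn      631       55   6.0
group by sensor, min of temp:
sensor
s1    33.0
s3     6.0
s5     6.0
s7    33.0
s8    33.0
Name: temp, dtype: float64
reset_index():
  sensor  temp
0     s1  33.0
1     s3   6.0
2     s5   6.0
3     s7  33.0
4     s8  33.0
filter rows where temp <= 6:
  sensor  temp
1     s3   6.0
2     s5   6.0
sum of column 'temp' → 12.0

12.0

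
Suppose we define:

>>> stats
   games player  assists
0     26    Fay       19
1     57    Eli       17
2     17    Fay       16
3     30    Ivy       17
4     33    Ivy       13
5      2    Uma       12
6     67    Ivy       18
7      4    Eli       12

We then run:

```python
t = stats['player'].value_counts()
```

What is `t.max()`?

value_counts of player:
player
Ivy    3
Fay    2
Eli    2
Uma    1
Name: count, dtype: int64
max of the resulting series → 3

3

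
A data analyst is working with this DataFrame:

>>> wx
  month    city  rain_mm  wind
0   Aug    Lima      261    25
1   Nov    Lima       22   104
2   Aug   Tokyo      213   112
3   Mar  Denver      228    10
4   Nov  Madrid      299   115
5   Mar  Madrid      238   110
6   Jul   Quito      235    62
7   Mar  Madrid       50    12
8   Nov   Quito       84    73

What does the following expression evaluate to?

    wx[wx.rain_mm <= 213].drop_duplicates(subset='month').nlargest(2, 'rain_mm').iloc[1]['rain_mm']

filter rows where rain_mm <= 213:
  month    city  rain_mm  wind
1   Nov    Lima       22   104
2   Aug   Tokyo      213   112
7   Mar  Madrid       50    12
8   Nov   Quito       84    73
drop duplicate month (keep=first):
  month    city  rain_mm  wind
1   Nov    Lima       22   104
2   Aug   Tokyo      213   112
7   Mar  Madrid       50    12
take 2 rows with largest rain_mm:
  month    city  rain_mm  wind
2   Aug   Tokyo      213   112
7   Mar  Madrid       50    12

50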